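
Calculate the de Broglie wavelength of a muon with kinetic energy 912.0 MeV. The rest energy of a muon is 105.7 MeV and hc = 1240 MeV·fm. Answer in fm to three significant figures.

Total energy E = KE + m₀c² = 912.0 + 105.7 = 1017.7 MeV.
(pc)² = E² − (m₀c²)² = (1017.7)² − (105.7)² = 1.025 × 10⁶ MeV², so pc = 1012 MeV.
λ = hc/(pc) = 1240 MeV·fm / 1012 MeV = 1.23 fm.

λ = 1.23 fm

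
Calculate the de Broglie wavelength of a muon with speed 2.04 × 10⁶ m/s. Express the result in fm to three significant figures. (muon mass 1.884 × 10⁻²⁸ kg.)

p = mv = 1.884 × 10⁻²⁸ × 2.04 × 10⁶ = 3.843 × 10⁻²² kg·m/s.
λ = h/p = 6.626 × 10⁻³⁴ / 3.843 × 10⁻²² = 1.72 × 10⁻¹² m = 1720 fm.

λ = 1720 fm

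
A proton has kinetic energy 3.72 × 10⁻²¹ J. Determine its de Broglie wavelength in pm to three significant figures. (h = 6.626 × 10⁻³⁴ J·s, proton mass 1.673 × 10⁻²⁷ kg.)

p = √(2mKE) = √(2 × 1.673 × 10⁻²⁷ × 3.720 × 10⁻²¹) = 3.528 × 10⁻²⁴ kg·m/s.
λ = h/p = 6.626 × 10⁻³⁴ / 3.528 × 10⁻²⁴ = 1.88 × 10⁻¹⁰ m = 188 pm.

λ = 188 pm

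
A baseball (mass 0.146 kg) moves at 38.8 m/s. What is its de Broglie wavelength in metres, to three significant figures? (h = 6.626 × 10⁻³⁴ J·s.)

λ = 1.17 × 10⁻³⁴ m

p = mv = 0.146 × 38.8 = 5.665 kg·m/s.
λ = h/p = 6.626 × 10⁻³⁴ / 5.665 = 1.17 × 10⁻³⁴ m.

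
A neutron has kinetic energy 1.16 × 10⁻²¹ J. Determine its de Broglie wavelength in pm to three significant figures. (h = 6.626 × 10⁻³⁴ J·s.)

p = √(2mKE) = √(2 × 1.675 × 10⁻²⁷ × 1.160 × 10⁻²¹) = 1.971 × 10⁻²⁴ kg·m/s.
λ = h/p = 6.626 × 10⁻³⁴ / 1.971 × 10⁻²⁴ = 3.36 × 10⁻¹⁰ m = 336 pm.

λ = 336 pm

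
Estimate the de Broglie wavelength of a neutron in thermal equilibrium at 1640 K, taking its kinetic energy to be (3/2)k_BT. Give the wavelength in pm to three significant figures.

λ = 62.1 pm

KE = (3/2)k_BT = 1.5 × 1.381 × 10⁻²³ × 1640 = 3.397 × 10⁻²⁰ J.
p = √(2mKE) = √(2 × 1.675 × 10⁻²⁷ × 3.397 × 10⁻²⁰) = 1.067 × 10⁻²³ kg·m/s.
λ = h/p = 6.21 × 10⁻¹¹ m = 62.1 pm.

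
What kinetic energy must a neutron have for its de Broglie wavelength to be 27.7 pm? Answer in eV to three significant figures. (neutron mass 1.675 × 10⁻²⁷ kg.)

KE = 1.07 eV

p = h/λ = 6.626 × 10⁻³⁴ / 2.770 × 10⁻¹¹ = 2.392 × 10⁻²³ kg·m/s.
KE = p²/(2m) = (2.392 × 10⁻²³)² / (2 × 1.675 × 10⁻²⁷) = 1.708 × 10⁻¹⁹ J = 1.07 eV.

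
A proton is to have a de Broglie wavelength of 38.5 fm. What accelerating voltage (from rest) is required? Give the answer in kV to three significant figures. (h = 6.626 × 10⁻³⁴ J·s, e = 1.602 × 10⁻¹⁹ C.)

V = 553 kV

p = h/λ = 6.626 × 10⁻³⁴ / 3.850 × 10⁻¹⁴ = 1.721 × 10⁻²⁰ kg·m/s.
KE = p²/(2m) = 8.852 × 10⁻¹⁴ J.
V = KE/e = 8.852 × 10⁻¹⁴ / (1.602 × 10⁻¹⁹) = 553 kV.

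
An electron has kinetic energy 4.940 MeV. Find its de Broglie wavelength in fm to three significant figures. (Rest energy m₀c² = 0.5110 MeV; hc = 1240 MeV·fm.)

λ = 228 fm

Total energy E = KE + m₀c² = 4.940 + 0.5110 = 5.4510 MeV.
(pc)² = E² − (m₀c²)² = (5.4510)² − (0.5110)² = 29.45 MeV², so pc = 5.427 MeV.
λ = hc/(pc) = 1240 MeV·fm / 5.427 MeV = 228 fm.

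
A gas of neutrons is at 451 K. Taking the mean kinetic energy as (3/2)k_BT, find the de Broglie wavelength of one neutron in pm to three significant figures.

KE = (3/2)k_BT = 1.5 × 1.381 × 10⁻²³ × 451 = 9.342 × 10⁻²¹ J.
p = √(2mKE) = √(2 × 1.675 × 10⁻²⁷ × 9.342 × 10⁻²¹) = 5.594 × 10⁻²⁴ kg·m/s.
λ = h/p = 1.18 × 10⁻¹⁰ m = 118 pm.

λ = 118 pm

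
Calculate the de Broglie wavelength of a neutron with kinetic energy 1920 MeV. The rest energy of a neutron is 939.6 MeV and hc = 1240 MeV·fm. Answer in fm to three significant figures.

Total energy E = KE + m₀c² = 1920 + 939.6 = 2859.6 MeV.
(pc)² = E² − (m₀c²)² = (2859.6)² − (939.6)² = 7.294 × 10⁶ MeV², so pc = 2701 MeV.
λ = hc/(pc) = 1240 MeV·fm / 2701 MeV = 0.459 fm.

λ = 0.459 fm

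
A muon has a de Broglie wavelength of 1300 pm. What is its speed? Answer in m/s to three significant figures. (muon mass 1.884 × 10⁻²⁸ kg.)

v = 2710 m/s

p = h/λ = 6.626 × 10⁻³⁴ / 1.300 × 10⁻⁹ = 5.097 × 10⁻²⁵ kg·m/s.
v = p/m = 5.097 × 10⁻²⁵ / 1.884 × 10⁻²⁸ = 2.71 × 10³ m/s = 2710 m/s.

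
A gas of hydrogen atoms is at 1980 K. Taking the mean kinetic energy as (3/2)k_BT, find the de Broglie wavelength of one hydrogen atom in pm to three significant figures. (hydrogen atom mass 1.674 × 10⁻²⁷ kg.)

KE = (3/2)k_BT = 1.5 × 1.381 × 10⁻²³ × 1980 = 4.102 × 10⁻²⁰ J.
p = √(2mKE) = √(2 × 1.674 × 10⁻²⁷ × 4.102 × 10⁻²⁰) = 1.172 × 10⁻²³ kg·m/s.
λ = h/p = 5.65 × 10⁻¹¹ m = 56.5 pm.

λ = 56.5 pm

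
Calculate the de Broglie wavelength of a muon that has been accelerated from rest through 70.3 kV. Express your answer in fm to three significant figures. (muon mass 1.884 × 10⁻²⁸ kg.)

λ = 322 fm

KE = eV = 1.602 × 10⁻¹⁹ × 7.030 × 10⁴ = 1.126 × 10⁻¹⁴ J.
p = √(2mKE) = √(2 × 1.884 × 10⁻²⁸ × 1.126 × 10⁻¹⁴) = 2.060 × 10⁻²¹ kg·m/s.
λ = h/p = 6.626 × 10⁻³⁴ / 2.060 × 10⁻²¹ = 3.22 × 10⁻¹³ m = 322 fm.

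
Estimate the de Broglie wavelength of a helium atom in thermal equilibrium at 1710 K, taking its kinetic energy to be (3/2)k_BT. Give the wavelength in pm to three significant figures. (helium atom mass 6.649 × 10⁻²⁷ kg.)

KE = (3/2)k_BT = 1.5 × 1.381 × 10⁻²³ × 1710 = 3.542 × 10⁻²⁰ J.
p = √(2mKE) = √(2 × 6.649 × 10⁻²⁷ × 3.542 × 10⁻²⁰) = 2.170 × 10⁻²³ kg·m/s.
λ = h/p = 3.05 × 10⁻¹¹ m = 30.5 pm.

λ = 30.5 pm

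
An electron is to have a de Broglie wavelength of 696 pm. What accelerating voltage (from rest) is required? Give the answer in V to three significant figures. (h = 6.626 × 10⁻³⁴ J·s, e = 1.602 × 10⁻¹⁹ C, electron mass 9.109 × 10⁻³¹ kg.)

V = 3.11 V

p = h/λ = 6.626 × 10⁻³⁴ / 6.960 × 10⁻¹⁰ = 9.520 × 10⁻²⁵ kg·m/s.
KE = p²/(2m) = 4.975 × 10⁻¹⁹ J.
V = KE/e = 4.975 × 10⁻¹⁹ / (1.602 × 10⁻¹⁹) = 3.11 V.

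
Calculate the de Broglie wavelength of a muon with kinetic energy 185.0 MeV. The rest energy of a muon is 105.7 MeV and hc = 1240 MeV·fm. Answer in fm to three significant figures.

λ = 4.58 fm

Total energy E = KE + m₀c² = 185.0 + 105.7 = 290.7 MeV.
(pc)² = E² − (m₀c²)² = (290.7)² − (105.7)² = 7.333 × 10⁴ MeV², so pc = 270.8 MeV.
λ = hc/(pc) = 1240 MeV·fm / 270.8 MeV = 4.58 fm.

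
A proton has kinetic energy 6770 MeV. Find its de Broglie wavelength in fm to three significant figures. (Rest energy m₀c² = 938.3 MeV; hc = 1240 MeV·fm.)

Total energy E = KE + m₀c² = 6770 + 938.3 = 7708.3 MeV.
(pc)² = E² − (m₀c²)² = (7708.3)² − (938.3)² = 5.854 × 10⁷ MeV², so pc = 7651 MeV.
λ = hc/(pc) = 1240 MeV·fm / 7651 MeV = 0.162 fm.

λ = 0.162 fm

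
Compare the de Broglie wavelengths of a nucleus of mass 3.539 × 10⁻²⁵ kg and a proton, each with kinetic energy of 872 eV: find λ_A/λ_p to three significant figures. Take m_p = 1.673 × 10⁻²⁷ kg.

λ_A/λ_p = 0.0688

At fixed KE, p = √(2mKE) so λ = h/p ∝ 1/√m.
λ_A/λ_p = √(m_p/m_A) = √(1.673 × 10⁻²⁷/3.539 × 10⁻²⁵) = √(4.727 × 10⁻³) = 0.0688.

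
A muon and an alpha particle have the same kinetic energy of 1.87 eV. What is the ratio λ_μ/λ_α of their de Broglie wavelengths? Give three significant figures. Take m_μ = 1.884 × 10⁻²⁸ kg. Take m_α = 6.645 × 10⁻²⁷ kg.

λ_μ/λ_α = 5.94

At fixed KE, p = √(2mKE) so λ = h/p ∝ 1/√m.
λ_μ/λ_α = √(m_α/m_μ) = √(6.645 × 10⁻²⁷/1.884 × 10⁻²⁸) = √(35.27) = 5.94.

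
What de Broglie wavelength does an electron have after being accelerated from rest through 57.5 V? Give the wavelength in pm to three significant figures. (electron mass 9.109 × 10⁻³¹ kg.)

KE = eV = 1.602 × 10⁻¹⁹ × 57.50 = 9.212 × 10⁻¹⁸ J.
p = √(2mKE) = √(2 × 9.109 × 10⁻³¹ × 9.212 × 10⁻¹⁸) = 4.097 × 10⁻²⁴ kg·m/s.
λ = h/p = 6.626 × 10⁻³⁴ / 4.097 × 10⁻²⁴ = 1.62 × 10⁻¹⁰ m = 162 pm.

λ = 162 pm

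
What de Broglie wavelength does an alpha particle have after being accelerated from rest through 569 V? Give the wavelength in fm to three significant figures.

KE = 2eV = 2 × 1.602 × 10⁻¹⁹ × 569.0 = 1.823 × 10⁻¹⁶ J.
p = √(2mKE) = √(2 × 6.645 × 10⁻²⁷ × 1.823 × 10⁻¹⁶) = 1.557 × 10⁻²¹ kg·m/s.
λ = h/p = 6.626 × 10⁻³⁴ / 1.557 × 10⁻²¹ = 4.26 × 10⁻¹³ m = 426 fm.

λ = 426 fm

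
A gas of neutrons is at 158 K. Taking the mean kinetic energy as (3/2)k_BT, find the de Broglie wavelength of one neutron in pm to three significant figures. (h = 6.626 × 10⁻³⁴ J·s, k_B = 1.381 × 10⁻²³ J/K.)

KE = (3/2)k_BT = 1.5 × 1.381 × 10⁻²³ × 158 = 3.273 × 10⁻²¹ J.
p = √(2mKE) = √(2 × 1.675 × 10⁻²⁷ × 3.273 × 10⁻²¹) = 3.311 × 10⁻²⁴ kg·m/s.
λ = h/p = 2.00 × 10⁻¹⁰ m = 200 pm.

λ = 200 pm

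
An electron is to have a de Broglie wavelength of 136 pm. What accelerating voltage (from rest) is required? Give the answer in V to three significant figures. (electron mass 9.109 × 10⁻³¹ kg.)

p = h/λ = 6.626 × 10⁻³⁴ / 1.360 × 10⁻¹⁰ = 4.872 × 10⁻²⁴ kg·m/s.
KE = p²/(2m) = 1.303 × 10⁻¹⁷ J.
V = KE/e = 1.303 × 10⁻¹⁷ / (1.602 × 10⁻¹⁹) = 81.3 V.

V = 81.3 V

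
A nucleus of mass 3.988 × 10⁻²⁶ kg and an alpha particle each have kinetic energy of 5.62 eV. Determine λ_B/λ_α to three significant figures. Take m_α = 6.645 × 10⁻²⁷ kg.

λ_B/λ_α = 0.408

At fixed KE, p = √(2mKE) so λ = h/p ∝ 1/√m.
λ_B/λ_α = √(m_α/m_B) = √(6.645 × 10⁻²⁷/3.988 × 10⁻²⁶) = √(0.1666) = 0.408.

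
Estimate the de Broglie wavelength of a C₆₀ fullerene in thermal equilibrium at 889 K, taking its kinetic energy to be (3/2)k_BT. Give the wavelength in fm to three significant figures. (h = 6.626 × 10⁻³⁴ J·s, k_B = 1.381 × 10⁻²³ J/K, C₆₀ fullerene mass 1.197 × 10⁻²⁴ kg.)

KE = (3/2)k_BT = 1.5 × 1.381 × 10⁻²³ × 889 = 1.842 × 10⁻²⁰ J.
p = √(2mKE) = √(2 × 1.197 × 10⁻²⁴ × 1.842 × 10⁻²⁰) = 2.100 × 10⁻²² kg·m/s.
λ = h/p = 3.16 × 10⁻¹² m = 3160 fm.

λ = 3160 fm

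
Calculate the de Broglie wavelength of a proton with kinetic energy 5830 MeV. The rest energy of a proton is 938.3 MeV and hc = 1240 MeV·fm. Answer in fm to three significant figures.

Total energy E = KE + m₀c² = 5830 + 938.3 = 6768.3 MeV.
(pc)² = E² − (m₀c²)² = (6768.3)² − (938.3)² = 4.493 × 10⁷ MeV², so pc = 6703 MeV.
λ = hc/(pc) = 1240 MeV·fm / 6703 MeV = 0.185 fm.

λ = 0.185 fm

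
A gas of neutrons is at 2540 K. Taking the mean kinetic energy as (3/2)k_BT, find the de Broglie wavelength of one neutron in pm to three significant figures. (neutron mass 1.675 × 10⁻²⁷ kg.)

KE = (3/2)k_BT = 1.5 × 1.381 × 10⁻²³ × 2540 = 5.262 × 10⁻²⁰ J.
p = √(2mKE) = √(2 × 1.675 × 10⁻²⁷ × 5.262 × 10⁻²⁰) = 1.328 × 10⁻²³ kg·m/s.
λ = h/p = 4.99 × 10⁻¹¹ m = 49.9 pm.

λ = 49.9 pm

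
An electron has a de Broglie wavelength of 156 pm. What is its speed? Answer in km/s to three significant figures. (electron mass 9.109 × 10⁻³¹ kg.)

p = h/λ = 6.626 × 10⁻³⁴ / 1.560 × 10⁻¹⁰ = 4.247 × 10⁻²⁴ kg·m/s.
v = p/m = 4.247 × 10⁻²⁴ / 9.109 × 10⁻³¹ = 4.66 × 10⁶ m/s = 4660 km/s.

v = 4660 km/s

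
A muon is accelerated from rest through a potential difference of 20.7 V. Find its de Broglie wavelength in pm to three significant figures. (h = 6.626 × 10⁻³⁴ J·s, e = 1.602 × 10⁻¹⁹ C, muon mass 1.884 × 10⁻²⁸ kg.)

λ = 18.7 pm

KE = eV = 1.602 × 10⁻¹⁹ × 20.70 = 3.316 × 10⁻¹⁸ J.
p = √(2mKE) = √(2 × 1.884 × 10⁻²⁸ × 3.316 × 10⁻¹⁸) = 3.535 × 10⁻²³ kg·m/s.
λ = h/p = 6.626 × 10⁻³⁴ / 3.535 × 10⁻²³ = 1.87 × 10⁻¹¹ m = 18.7 pm.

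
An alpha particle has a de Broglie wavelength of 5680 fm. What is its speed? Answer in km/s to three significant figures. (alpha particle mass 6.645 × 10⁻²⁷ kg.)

v = 17.6 km/s

p = h/λ = 6.626 × 10⁻³⁴ / 5.680 × 10⁻¹² = 1.167 × 10⁻²² kg·m/s.
v = p/m = 1.167 × 10⁻²² / 6.645 × 10⁻²⁷ = 1.76 × 10⁴ m/s = 17.6 km/s.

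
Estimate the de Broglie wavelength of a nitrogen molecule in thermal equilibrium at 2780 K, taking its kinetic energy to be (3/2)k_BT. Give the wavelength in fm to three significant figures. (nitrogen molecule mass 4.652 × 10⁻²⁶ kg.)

λ = 9050 fm

KE = (3/2)k_BT = 1.5 × 1.381 × 10⁻²³ × 2780 = 5.759 × 10⁻²⁰ J.
p = √(2mKE) = √(2 × 4.652 × 10⁻²⁶ × 5.759 × 10⁻²⁰) = 7.320 × 10⁻²³ kg·m/s.
λ = h/p = 9.05 × 10⁻¹² m = 9050 fm.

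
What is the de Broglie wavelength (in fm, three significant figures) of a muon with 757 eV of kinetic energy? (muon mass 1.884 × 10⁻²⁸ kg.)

λ = 3100 fm

KE = 757 eV = 1.213 × 10⁻¹⁶ J.
p = √(2mKE) = √(2 × 1.884 × 10⁻²⁸ × 1.213 × 10⁻¹⁶) = 2.138 × 10⁻²² kg·m/s.
λ = h/p = 6.626 × 10⁻³⁴ / 2.138 × 10⁻²² = 3.10 × 10⁻¹² m = 3100 fm.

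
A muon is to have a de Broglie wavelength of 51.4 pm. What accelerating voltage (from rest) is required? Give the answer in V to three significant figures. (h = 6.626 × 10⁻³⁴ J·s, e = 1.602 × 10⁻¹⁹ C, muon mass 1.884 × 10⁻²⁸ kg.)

p = h/λ = 6.626 × 10⁻³⁴ / 5.140 × 10⁻¹¹ = 1.289 × 10⁻²³ kg·m/s.
KE = p²/(2m) = 4.410 × 10⁻¹⁹ J.
V = KE/e = 4.410 × 10⁻¹⁹ / (1.602 × 10⁻¹⁹) = 2.75 V.

V = 2.75 V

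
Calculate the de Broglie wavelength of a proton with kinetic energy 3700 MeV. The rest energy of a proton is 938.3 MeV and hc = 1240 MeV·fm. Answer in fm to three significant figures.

Total energy E = KE + m₀c² = 3700 + 938.3 = 4638.3 MeV.
(pc)² = E² − (m₀c²)² = (4638.3)² − (938.3)² = 2.063 × 10⁷ MeV², so pc = 4542 MeV.
λ = hc/(pc) = 1240 MeV·fm / 4542 MeV = 0.273 fm.

λ = 0.273 fm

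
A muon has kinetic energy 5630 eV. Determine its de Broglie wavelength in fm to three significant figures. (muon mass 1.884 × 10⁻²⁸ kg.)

λ = 1140 fm

KE = 5630 eV = 9.019 × 10⁻¹⁶ J.
p = √(2mKE) = √(2 × 1.884 × 10⁻²⁸ × 9.019 × 10⁻¹⁶) = 5.830 × 10⁻²² kg·m/s.
λ = h/p = 6.626 × 10⁻³⁴ / 5.830 × 10⁻²² = 1.14 × 10⁻¹² m = 1140 fm.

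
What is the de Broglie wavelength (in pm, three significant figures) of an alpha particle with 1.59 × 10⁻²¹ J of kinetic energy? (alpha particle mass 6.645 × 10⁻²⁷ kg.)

p = √(2mKE) = √(2 × 6.645 × 10⁻²⁷ × 1.590 × 10⁻²¹) = 4.597 × 10⁻²⁴ kg·m/s.
λ = h/p = 6.626 × 10⁻³⁴ / 4.597 × 10⁻²⁴ = 1.44 × 10⁻¹⁰ m = 144 pm.

λ = 144 pm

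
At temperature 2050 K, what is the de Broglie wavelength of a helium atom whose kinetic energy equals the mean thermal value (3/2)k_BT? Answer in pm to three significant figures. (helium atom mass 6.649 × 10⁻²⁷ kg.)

λ = 27.9 pm

KE = (3/2)k_BT = 1.5 × 1.381 × 10⁻²³ × 2050 = 4.247 × 10⁻²⁰ J.
p = √(2mKE) = √(2 × 6.649 × 10⁻²⁷ × 4.247 × 10⁻²⁰) = 2.376 × 10⁻²³ kg·m/s.
λ = h/p = 2.79 × 10⁻¹¹ m = 27.9 pm.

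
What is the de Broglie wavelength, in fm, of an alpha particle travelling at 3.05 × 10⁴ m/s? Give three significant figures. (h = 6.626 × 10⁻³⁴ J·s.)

λ = 3270 fm

p = mv = 6.645 × 10⁻²⁷ × 3.05 × 10⁴ = 2.027 × 10⁻²² kg·m/s.
λ = h/p = 6.626 × 10⁻³⁴ / 2.027 × 10⁻²² = 3.27 × 10⁻¹² m = 3270 fm.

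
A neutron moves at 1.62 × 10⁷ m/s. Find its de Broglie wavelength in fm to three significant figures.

p = mv = 1.675 × 10⁻²⁷ × 1.62 × 10⁷ = 2.713 × 10⁻²⁰ kg·m/s.
λ = h/p = 6.626 × 10⁻³⁴ / 2.713 × 10⁻²⁰ = 2.44 × 10⁻¹⁴ m = 24.4 fm.

λ = 24.4 fm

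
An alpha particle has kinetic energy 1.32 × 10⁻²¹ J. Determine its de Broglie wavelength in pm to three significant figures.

λ = 158 pm

p = √(2mKE) = √(2 × 6.645 × 10⁻²⁷ × 1.320 × 10⁻²¹) = 4.188 × 10⁻²⁴ kg·m/s.
λ = h/p = 6.626 × 10⁻³⁴ / 4.188 × 10⁻²⁴ = 1.58 × 10⁻¹⁰ m = 158 pm.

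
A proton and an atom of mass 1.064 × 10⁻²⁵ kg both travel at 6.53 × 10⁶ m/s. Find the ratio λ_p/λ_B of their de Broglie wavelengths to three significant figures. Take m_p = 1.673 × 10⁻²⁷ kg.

At fixed v, p = mv so λ = h/(mv) ∝ 1/m.
λ_p/λ_B = m_B/m_p = 1.064 × 10⁻²⁵/1.673 × 10⁻²⁷ = 63.6.

λ_p/λ_B = 63.6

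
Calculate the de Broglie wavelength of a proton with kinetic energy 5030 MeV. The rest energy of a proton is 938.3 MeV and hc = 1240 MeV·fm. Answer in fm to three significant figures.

λ = 0.210 fm

Total energy E = KE + m₀c² = 5030 + 938.3 = 5968.3 MeV.
(pc)² = E² − (m₀c²)² = (5968.3)² − (938.3)² = 3.474 × 10⁷ MeV², so pc = 5894 MeV.
λ = hc/(pc) = 1240 MeV·fm / 5894 MeV = 0.210 fm.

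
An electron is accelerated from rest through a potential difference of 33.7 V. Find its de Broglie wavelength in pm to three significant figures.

λ = 211 pm

KE = eV = 1.602 × 10⁻¹⁹ × 33.70 = 5.399 × 10⁻¹⁸ J.
p = √(2mKE) = √(2 × 9.109 × 10⁻³¹ × 5.399 × 10⁻¹⁸) = 3.136 × 10⁻²⁴ kg·m/s.
λ = h/p = 6.626 × 10⁻³⁴ / 3.136 × 10⁻²⁴ = 2.11 × 10⁻¹⁰ m = 211 pm.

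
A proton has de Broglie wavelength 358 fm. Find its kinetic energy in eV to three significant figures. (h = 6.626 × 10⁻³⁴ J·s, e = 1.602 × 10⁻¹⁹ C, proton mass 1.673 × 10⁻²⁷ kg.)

KE = 6390 eV

p = h/λ = 6.626 × 10⁻³⁴ / 3.580 × 10⁻¹³ = 1.851 × 10⁻²¹ kg·m/s.
KE = p²/(2m) = (1.851 × 10⁻²¹)² / (2 × 1.673 × 10⁻²⁷) = 1.024 × 10⁻¹⁵ J = 6390 eV.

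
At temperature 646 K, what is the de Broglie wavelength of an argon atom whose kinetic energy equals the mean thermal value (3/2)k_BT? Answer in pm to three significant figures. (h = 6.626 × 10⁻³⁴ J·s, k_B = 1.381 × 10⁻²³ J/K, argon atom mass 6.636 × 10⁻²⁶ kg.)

λ = 15.7 pm

KE = (3/2)k_BT = 1.5 × 1.381 × 10⁻²³ × 646 = 1.338 × 10⁻²⁰ J.
p = √(2mKE) = √(2 × 6.636 × 10⁻²⁶ × 1.338 × 10⁻²⁰) = 4.214 × 10⁻²³ kg·m/s.
λ = h/p = 1.57 × 10⁻¹¹ m = 15.7 pm.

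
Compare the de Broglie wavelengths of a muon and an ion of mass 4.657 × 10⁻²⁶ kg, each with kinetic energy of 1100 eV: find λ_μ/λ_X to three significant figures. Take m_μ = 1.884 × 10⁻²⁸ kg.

λ_μ/λ_X = 15.7

At fixed KE, p = √(2mKE) so λ = h/p ∝ 1/√m.
λ_μ/λ_X = √(m_X/m_μ) = √(4.657 × 10⁻²⁶/1.884 × 10⁻²⁸) = √(247.2) = 15.7.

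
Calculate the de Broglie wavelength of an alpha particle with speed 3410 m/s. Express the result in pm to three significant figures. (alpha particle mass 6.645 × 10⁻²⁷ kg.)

p = mv = 6.645 × 10⁻²⁷ × 3410 = 2.266 × 10⁻²³ kg·m/s.
λ = h/p = 6.626 × 10⁻³⁴ / 2.266 × 10⁻²³ = 2.92 × 10⁻¹¹ m = 29.2 pm.

λ = 29.2 pm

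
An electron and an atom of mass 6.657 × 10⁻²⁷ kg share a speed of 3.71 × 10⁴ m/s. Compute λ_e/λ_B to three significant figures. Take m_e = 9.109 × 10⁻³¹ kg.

At fixed v, p = mv so λ = h/(mv) ∝ 1/m.
λ_e/λ_B = m_B/m_e = 6.657 × 10⁻²⁷/9.109 × 10⁻³¹ = 7310.

λ_e/λ_B = 7310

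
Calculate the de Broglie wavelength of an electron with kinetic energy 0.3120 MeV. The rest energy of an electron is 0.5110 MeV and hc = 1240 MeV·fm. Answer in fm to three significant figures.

λ = 1920 fm

Total energy E = KE + m₀c² = 0.3120 + 0.5110 = 0.8230 MeV.
(pc)² = E² − (m₀c²)² = (0.8230)² − (0.5110)² = 0.4162 MeV², so pc = 0.6451 MeV.
λ = hc/(pc) = 1240 MeV·fm / 0.6451 MeV = 1920 fm.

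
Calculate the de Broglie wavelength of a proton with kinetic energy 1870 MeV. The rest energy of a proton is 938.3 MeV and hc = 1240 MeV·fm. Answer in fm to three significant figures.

λ = 0.468 fm

Total energy E = KE + m₀c² = 1870 + 938.3 = 2808.3 MeV.
(pc)² = E² − (m₀c²)² = (2808.3)² − (938.3)² = 7.006 × 10⁶ MeV², so pc = 2647 MeV.
λ = hc/(pc) = 1240 MeV·fm / 2647 MeV = 0.468 fm.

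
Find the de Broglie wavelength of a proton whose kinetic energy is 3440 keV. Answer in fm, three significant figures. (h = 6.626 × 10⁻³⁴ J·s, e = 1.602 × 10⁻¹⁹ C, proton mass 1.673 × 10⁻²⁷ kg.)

KE = 3440 keV = 5.511 × 10⁻¹³ J.
p = √(2mKE) = √(2 × 1.673 × 10⁻²⁷ × 5.511 × 10⁻¹³) = 4.294 × 10⁻²⁰ kg·m/s.
λ = h/p = 6.626 × 10⁻³⁴ / 4.294 × 10⁻²⁰ = 1.54 × 10⁻¹⁴ m = 15.4 fm.

λ = 15.4 fm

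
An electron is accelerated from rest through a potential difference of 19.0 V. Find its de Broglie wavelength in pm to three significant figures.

KE = eV = 1.602 × 10⁻¹⁹ × 19.00 = 3.044 × 10⁻¹⁸ J.
p = √(2mKE) = √(2 × 9.109 × 10⁻³¹ × 3.044 × 10⁻¹⁸) = 2.355 × 10⁻²⁴ kg·m/s.
λ = h/p = 6.626 × 10⁻³⁴ / 2.355 × 10⁻²⁴ = 2.81 × 10⁻¹⁰ m = 281 pm.

λ = 281 pm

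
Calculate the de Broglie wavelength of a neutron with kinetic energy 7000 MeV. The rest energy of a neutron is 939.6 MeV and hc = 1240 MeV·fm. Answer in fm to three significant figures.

Total energy E = KE + m₀c² = 7000 + 939.6 = 7939.6 MeV.
(pc)² = E² − (m₀c²)² = (7939.6)² − (939.6)² = 6.215 × 10⁷ MeV², so pc = 7884 MeV.
λ = hc/(pc) = 1240 MeV·fm / 7884 MeV = 0.157 fm.

λ = 0.157 fm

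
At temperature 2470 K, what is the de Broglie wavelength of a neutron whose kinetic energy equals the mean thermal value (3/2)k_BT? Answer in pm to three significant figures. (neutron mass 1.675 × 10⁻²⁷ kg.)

KE = (3/2)k_BT = 1.5 × 1.381 × 10⁻²³ × 2470 = 5.117 × 10⁻²⁰ J.
p = √(2mKE) = √(2 × 1.675 × 10⁻²⁷ × 5.117 × 10⁻²⁰) = 1.309 × 10⁻²³ kg·m/s.
λ = h/p = 5.06 × 10⁻¹¹ m = 50.6 pm.

λ = 50.6 pm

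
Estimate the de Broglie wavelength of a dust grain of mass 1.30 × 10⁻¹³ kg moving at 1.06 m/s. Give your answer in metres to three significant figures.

p = mv = 1.30 × 10⁻¹³ × 1.06 = 1.378 × 10⁻¹³ kg·m/s.
λ = h/p = 6.626 × 10⁻³⁴ / 1.378 × 10⁻¹³ = 4.81 × 10⁻²¹ m.

λ = 4.81 × 10⁻²¹ m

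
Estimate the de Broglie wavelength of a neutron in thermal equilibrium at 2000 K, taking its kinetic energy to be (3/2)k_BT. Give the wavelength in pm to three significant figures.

KE = (3/2)k_BT = 1.5 × 1.381 × 10⁻²³ × 2000 = 4.143 × 10⁻²⁰ J.
p = √(2mKE) = √(2 × 1.675 × 10⁻²⁷ × 4.143 × 10⁻²⁰) = 1.178 × 10⁻²³ kg·m/s.
λ = h/p = 5.62 × 10⁻¹¹ m = 56.2 pm.

λ = 56.2 pm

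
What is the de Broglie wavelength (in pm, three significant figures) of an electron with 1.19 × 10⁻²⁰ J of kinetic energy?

λ = 4500 pm

p = √(2mKE) = √(2 × 9.109 × 10⁻³¹ × 1.190 × 10⁻²⁰) = 1.472 × 10⁻²⁵ kg·m/s.
λ = h/p = 6.626 × 10⁻³⁴ / 1.472 × 10⁻²⁵ = 4.50 × 10⁻⁹ m = 4500 pm.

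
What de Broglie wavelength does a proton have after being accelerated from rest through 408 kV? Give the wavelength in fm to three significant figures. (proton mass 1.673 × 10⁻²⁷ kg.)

λ = 44.8 fm

KE = eV = 1.602 × 10⁻¹⁹ × 4.080 × 10⁵ = 6.536 × 10⁻¹⁴ J.
p = √(2mKE) = √(2 × 1.673 × 10⁻²⁷ × 6.536 × 10⁻¹⁴) = 1.479 × 10⁻²⁰ kg·m/s.
λ = h/p = 6.626 × 10⁻³⁴ / 1.479 × 10⁻²⁰ = 4.48 × 10⁻¹⁴ m = 44.8 fm.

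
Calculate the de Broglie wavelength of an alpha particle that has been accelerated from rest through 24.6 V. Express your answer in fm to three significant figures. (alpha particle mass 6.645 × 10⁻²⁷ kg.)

λ = 2050 fm

KE = 2eV = 2 × 1.602 × 10⁻¹⁹ × 24.60 = 7.882 × 10⁻¹⁸ J.
p = √(2mKE) = √(2 × 6.645 × 10⁻²⁷ × 7.882 × 10⁻¹⁸) = 3.237 × 10⁻²² kg·m/s.
λ = h/p = 6.626 × 10⁻³⁴ / 3.237 × 10⁻²² = 2.05 × 10⁻¹² m = 2050 fm.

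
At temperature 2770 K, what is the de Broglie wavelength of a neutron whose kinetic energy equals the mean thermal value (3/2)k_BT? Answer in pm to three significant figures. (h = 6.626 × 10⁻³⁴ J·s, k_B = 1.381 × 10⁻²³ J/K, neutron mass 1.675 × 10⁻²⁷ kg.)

KE = (3/2)k_BT = 1.5 × 1.381 × 10⁻²³ × 2770 = 5.738 × 10⁻²⁰ J.
p = √(2mKE) = √(2 × 1.675 × 10⁻²⁷ × 5.738 × 10⁻²⁰) = 1.386 × 10⁻²³ kg·m/s.
λ = h/p = 4.78 × 10⁻¹¹ m = 47.8 pm.

λ = 47.8 pm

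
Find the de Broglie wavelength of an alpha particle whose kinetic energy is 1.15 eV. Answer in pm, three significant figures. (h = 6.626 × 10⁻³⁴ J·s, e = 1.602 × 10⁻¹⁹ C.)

KE = 1.15 eV = 1.842 × 10⁻¹⁹ J.
p = √(2mKE) = √(2 × 6.645 × 10⁻²⁷ × 1.842 × 10⁻¹⁹) = 4.948 × 10⁻²³ kg·m/s.
λ = h/p = 6.626 × 10⁻³⁴ / 4.948 × 10⁻²³ = 1.34 × 10⁻¹¹ m = 13.4 pm.

λ = 13.4 pm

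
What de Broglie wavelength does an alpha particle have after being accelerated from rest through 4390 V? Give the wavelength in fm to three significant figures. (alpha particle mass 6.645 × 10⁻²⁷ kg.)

λ = 153 fm

KE = 2eV = 2 × 1.602 × 10⁻¹⁹ × 4390 = 1.407 × 10⁻¹⁵ J.
p = √(2mKE) = √(2 × 6.645 × 10⁻²⁷ × 1.407 × 10⁻¹⁵) = 4.324 × 10⁻²¹ kg·m/s.
λ = h/p = 6.626 × 10⁻³⁴ / 4.324 × 10⁻²¹ = 1.53 × 10⁻¹³ m = 153 fm.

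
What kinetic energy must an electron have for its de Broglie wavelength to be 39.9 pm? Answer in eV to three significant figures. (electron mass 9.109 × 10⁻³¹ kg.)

KE = 945 eV

p = h/λ = 6.626 × 10⁻³⁴ / 3.990 × 10⁻¹¹ = 1.661 × 10⁻²³ kg·m/s.
KE = p²/(2m) = (1.661 × 10⁻²³)² / (2 × 9.109 × 10⁻³¹) = 1.514 × 10⁻¹⁶ J = 945 eV.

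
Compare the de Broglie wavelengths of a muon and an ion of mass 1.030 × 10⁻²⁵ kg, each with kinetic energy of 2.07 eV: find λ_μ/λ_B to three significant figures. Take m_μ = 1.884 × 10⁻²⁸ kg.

λ_μ/λ_B = 23.4

At fixed KE, p = √(2mKE) so λ = h/p ∝ 1/√m.
λ_μ/λ_B = √(m_B/m_μ) = √(1.030 × 10⁻²⁵/1.884 × 10⁻²⁸) = √(546.7) = 23.4.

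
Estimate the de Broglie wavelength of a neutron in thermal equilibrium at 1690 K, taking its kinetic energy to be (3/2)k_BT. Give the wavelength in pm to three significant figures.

KE = (3/2)k_BT = 1.5 × 1.381 × 10⁻²³ × 1690 = 3.501 × 10⁻²⁰ J.
p = √(2mKE) = √(2 × 1.675 × 10⁻²⁷ × 3.501 × 10⁻²⁰) = 1.083 × 10⁻²³ kg·m/s.
λ = h/p = 6.12 × 10⁻¹¹ m = 61.2 pm.

λ = 61.2 pm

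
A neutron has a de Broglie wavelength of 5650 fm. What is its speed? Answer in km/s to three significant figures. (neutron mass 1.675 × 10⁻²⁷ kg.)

p = h/λ = 6.626 × 10⁻³⁴ / 5.650 × 10⁻¹² = 1.173 × 10⁻²² kg·m/s.
v = p/m = 1.173 × 10⁻²² / 1.675 × 10⁻²⁷ = 7.00 × 10⁴ m/s = 70.0 km/s.

v = 70.0 km/s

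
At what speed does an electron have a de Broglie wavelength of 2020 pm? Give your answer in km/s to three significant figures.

p = h/λ = 6.626 × 10⁻³⁴ / 2.020 × 10⁻⁹ = 3.280 × 10⁻²⁵ kg·m/s.
v = p/m = 3.280 × 10⁻²⁵ / 9.109 × 10⁻³¹ = 3.60 × 10⁵ m/s = 360 km/s.

v = 360 km/s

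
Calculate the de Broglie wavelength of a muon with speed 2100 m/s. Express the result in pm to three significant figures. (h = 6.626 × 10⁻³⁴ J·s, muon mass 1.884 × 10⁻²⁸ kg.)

λ = 1670 pm

p = mv = 1.884 × 10⁻²⁸ × 2100 = 3.956 × 10⁻²⁵ kg·m/s.
λ = h/p = 6.626 × 10⁻³⁴ / 3.956 × 10⁻²⁵ = 1.67 × 10⁻⁹ m = 1670 pm.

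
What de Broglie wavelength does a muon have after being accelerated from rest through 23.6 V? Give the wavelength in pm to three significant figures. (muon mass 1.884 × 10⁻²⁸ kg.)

λ = 17.6 pm

KE = eV = 1.602 × 10⁻¹⁹ × 23.60 = 3.781 × 10⁻¹⁸ J.
p = √(2mKE) = √(2 × 1.884 × 10⁻²⁸ × 3.781 × 10⁻¹⁸) = 3.774 × 10⁻²³ kg·m/s.
λ = h/p = 6.626 × 10⁻³⁴ / 3.774 × 10⁻²³ = 1.76 × 10⁻¹¹ m = 17.6 pm.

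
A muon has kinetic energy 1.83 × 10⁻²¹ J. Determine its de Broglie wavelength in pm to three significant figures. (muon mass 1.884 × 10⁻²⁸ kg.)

λ = 798 pm

p = √(2mKE) = √(2 × 1.884 × 10⁻²⁸ × 1.830 × 10⁻²¹) = 8.304 × 10⁻²⁵ kg·m/s.
λ = h/p = 6.626 × 10⁻³⁴ / 8.304 × 10⁻²⁵ = 7.98 × 10⁻¹⁰ m = 798 pm.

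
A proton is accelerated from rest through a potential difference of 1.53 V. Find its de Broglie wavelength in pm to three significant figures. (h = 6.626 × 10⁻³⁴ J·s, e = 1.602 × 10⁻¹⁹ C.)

KE = eV = 1.602 × 10⁻¹⁹ × 1.530 = 2.451 × 10⁻¹⁹ J.
p = √(2mKE) = √(2 × 1.673 × 10⁻²⁷ × 2.451 × 10⁻¹⁹) = 2.864 × 10⁻²³ kg·m/s.
λ = h/p = 6.626 × 10⁻³⁴ / 2.864 × 10⁻²³ = 2.31 × 10⁻¹¹ m = 23.1 pm.

λ = 23.1 pm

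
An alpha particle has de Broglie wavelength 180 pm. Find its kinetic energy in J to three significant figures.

KE = 1.02 × 10⁻²¹ J

p = h/λ = 6.626 × 10⁻³⁴ / 1.800 × 10⁻¹⁰ = 3.681 × 10⁻²⁴ kg·m/s.
KE = p²/(2m) = (3.681 × 10⁻²⁴)² / (2 × 6.645 × 10⁻²⁷) = 1.020 × 10⁻²¹ J = 1.02 × 10⁻²¹ J.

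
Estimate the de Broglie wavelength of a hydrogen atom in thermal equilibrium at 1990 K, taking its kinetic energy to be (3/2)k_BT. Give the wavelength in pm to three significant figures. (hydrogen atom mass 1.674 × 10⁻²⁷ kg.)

λ = 56.4 pm

KE = (3/2)k_BT = 1.5 × 1.381 × 10⁻²³ × 1990 = 4.122 × 10⁻²⁰ J.
p = √(2mKE) = √(2 × 1.674 × 10⁻²⁷ × 4.122 × 10⁻²⁰) = 1.175 × 10⁻²³ kg·m/s.
λ = h/p = 5.64 × 10⁻¹¹ m = 56.4 pm.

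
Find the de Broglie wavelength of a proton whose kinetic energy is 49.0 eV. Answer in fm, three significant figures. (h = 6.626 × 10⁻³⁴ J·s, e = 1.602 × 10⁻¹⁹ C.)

KE = 49.0 eV = 7.850 × 10⁻¹⁸ J.
p = √(2mKE) = √(2 × 1.673 × 10⁻²⁷ × 7.850 × 10⁻¹⁸) = 1.621 × 10⁻²² kg·m/s.
λ = h/p = 6.626 × 10⁻³⁴ / 1.621 × 10⁻²² = 4.09 × 10⁻¹² m = 4090 fm.

λ = 4090 fm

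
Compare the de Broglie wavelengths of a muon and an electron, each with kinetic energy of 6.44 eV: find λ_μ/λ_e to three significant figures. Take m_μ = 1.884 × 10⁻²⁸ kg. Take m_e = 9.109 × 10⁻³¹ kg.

At fixed KE, p = √(2mKE) so λ = h/p ∝ 1/√m.
λ_μ/λ_e = √(m_e/m_μ) = √(9.109 × 10⁻³¹/1.884 × 10⁻²⁸) = √(4.835 × 10⁻³) = 0.0695.

λ_μ/λ_e = 0.0695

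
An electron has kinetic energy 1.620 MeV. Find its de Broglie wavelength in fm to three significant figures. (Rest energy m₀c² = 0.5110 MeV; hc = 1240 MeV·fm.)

λ = 599 fm

Total energy E = KE + m₀c² = 1.620 + 0.5110 = 2.1310 MeV.
(pc)² = E² − (m₀c²)² = (2.1310)² − (0.5110)² = 4.280 MeV², so pc = 2.069 MeV.
λ = hc/(pc) = 1240 MeV·fm / 2.069 MeV = 599 fm.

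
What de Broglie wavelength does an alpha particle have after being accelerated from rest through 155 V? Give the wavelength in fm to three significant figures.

KE = 2eV = 2 × 1.602 × 10⁻¹⁹ × 155.0 = 4.966 × 10⁻¹⁷ J.
p = √(2mKE) = √(2 × 6.645 × 10⁻²⁷ × 4.966 × 10⁻¹⁷) = 8.124 × 10⁻²² kg·m/s.
λ = h/p = 6.626 × 10⁻³⁴ / 8.124 × 10⁻²² = 8.16 × 10⁻¹³ m = 816 fm.

λ = 816 fm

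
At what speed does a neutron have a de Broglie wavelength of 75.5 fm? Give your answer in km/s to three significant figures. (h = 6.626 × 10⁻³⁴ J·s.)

p = h/λ = 6.626 × 10⁻³⁴ / 7.550 × 10⁻¹⁴ = 8.776 × 10⁻²¹ kg·m/s.
v = p/m = 8.776 × 10⁻²¹ / 1.675 × 10⁻²⁷ = 5.24 × 10⁶ m/s = 5240 km/s.

v = 5240 km/s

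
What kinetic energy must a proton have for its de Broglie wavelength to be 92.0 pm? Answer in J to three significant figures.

p = h/λ = 6.626 × 10⁻³⁴ / 9.200 × 10⁻¹¹ = 7.202 × 10⁻²⁴ kg·m/s.
KE = p²/(2m) = (7.202 × 10⁻²⁴)² / (2 × 1.673 × 10⁻²⁷) = 1.550 × 10⁻²⁰ J = 1.55 × 10⁻²⁰ J.

KE = 1.55 × 10⁻²⁰ J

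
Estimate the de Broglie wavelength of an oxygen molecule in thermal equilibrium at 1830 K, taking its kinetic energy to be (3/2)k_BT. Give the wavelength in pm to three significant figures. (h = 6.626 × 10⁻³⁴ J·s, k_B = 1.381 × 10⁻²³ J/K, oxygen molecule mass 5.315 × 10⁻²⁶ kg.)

KE = (3/2)k_BT = 1.5 × 1.381 × 10⁻²³ × 1830 = 3.791 × 10⁻²⁰ J.
p = √(2mKE) = √(2 × 5.315 × 10⁻²⁶ × 3.791 × 10⁻²⁰) = 6.348 × 10⁻²³ kg·m/s.
λ = h/p = 1.04 × 10⁻¹¹ m = 10.4 pm.

λ = 10.4 pm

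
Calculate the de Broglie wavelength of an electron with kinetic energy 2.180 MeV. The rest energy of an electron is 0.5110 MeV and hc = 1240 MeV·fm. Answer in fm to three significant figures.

λ = 469 fm

Total energy E = KE + m₀c² = 2.180 + 0.5110 = 2.6910 MeV.
(pc)² = E² − (m₀c²)² = (2.6910)² − (0.5110)² = 6.980 MeV², so pc = 2.642 MeV.
λ = hc/(pc) = 1240 MeV·fm / 2.642 MeV = 469 fm.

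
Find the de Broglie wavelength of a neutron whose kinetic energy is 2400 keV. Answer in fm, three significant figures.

KE = 2400 keV = 3.845 × 10⁻¹³ J.
p = √(2mKE) = √(2 × 1.675 × 10⁻²⁷ × 3.845 × 10⁻¹³) = 3.589 × 10⁻²⁰ kg·m/s.
λ = h/p = 6.626 × 10⁻³⁴ / 3.589 × 10⁻²⁰ = 1.85 × 10⁻¹⁴ m = 18.5 fm.

λ = 18.5 fm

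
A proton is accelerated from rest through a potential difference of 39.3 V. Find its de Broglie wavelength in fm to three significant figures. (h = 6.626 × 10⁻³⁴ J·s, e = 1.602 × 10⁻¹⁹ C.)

λ = 4570 fm

KE = eV = 1.602 × 10⁻¹⁹ × 39.30 = 6.296 × 10⁻¹⁸ J.
p = √(2mKE) = √(2 × 1.673 × 10⁻²⁷ × 6.296 × 10⁻¹⁸) = 1.451 × 10⁻²² kg·m/s.
λ = h/p = 6.626 × 10⁻³⁴ / 1.451 × 10⁻²² = 4.57 × 10⁻¹² m = 4570 fm.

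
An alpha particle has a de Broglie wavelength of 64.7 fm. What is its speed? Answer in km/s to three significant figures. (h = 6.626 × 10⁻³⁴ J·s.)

v = 1540 km/s

p = h/λ = 6.626 × 10⁻³⁴ / 6.470 × 10⁻¹⁴ = 1.024 × 10⁻²⁰ kg·m/s.
v = p/m = 1.024 × 10⁻²⁰ / 6.645 × 10⁻²⁷ = 1.54 × 10⁶ m/s = 1540 km/s.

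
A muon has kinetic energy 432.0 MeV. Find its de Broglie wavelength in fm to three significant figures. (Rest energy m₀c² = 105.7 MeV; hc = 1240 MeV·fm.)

Total energy E = KE + m₀c² = 432.0 + 105.7 = 537.7 MeV.
(pc)² = E² − (m₀c²)² = (537.7)² − (105.7)² = 2.779 × 10⁵ MeV², so pc = 527.2 MeV.
λ = hc/(pc) = 1240 MeV·fm / 527.2 MeV = 2.35 fm.

λ = 2.35 fm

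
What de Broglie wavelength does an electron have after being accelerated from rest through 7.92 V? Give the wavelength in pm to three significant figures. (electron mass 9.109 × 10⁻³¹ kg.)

λ = 436 pm

KE = eV = 1.602 × 10⁻¹⁹ × 7.920 = 1.269 × 10⁻¹⁸ J.
p = √(2mKE) = √(2 × 9.109 × 10⁻³¹ × 1.269 × 10⁻¹⁸) = 1.520 × 10⁻²⁴ kg·m/s.
λ = h/p = 6.626 × 10⁻³⁴ / 1.520 × 10⁻²⁴ = 4.36 × 10⁻¹⁰ m = 436 pm.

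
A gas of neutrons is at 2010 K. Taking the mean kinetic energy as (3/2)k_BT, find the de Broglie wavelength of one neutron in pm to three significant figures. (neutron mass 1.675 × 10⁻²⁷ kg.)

KE = (3/2)k_BT = 1.5 × 1.381 × 10⁻²³ × 2010 = 4.164 × 10⁻²⁰ J.
p = √(2mKE) = √(2 × 1.675 × 10⁻²⁷ × 4.164 × 10⁻²⁰) = 1.181 × 10⁻²³ kg·m/s.
λ = h/p = 5.61 × 10⁻¹¹ m = 56.1 pm.

λ = 56.1 pm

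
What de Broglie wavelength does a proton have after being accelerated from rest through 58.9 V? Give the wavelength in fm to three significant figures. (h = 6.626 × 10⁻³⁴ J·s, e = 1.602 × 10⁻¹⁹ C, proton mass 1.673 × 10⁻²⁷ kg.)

KE = eV = 1.602 × 10⁻¹⁹ × 58.90 = 9.436 × 10⁻¹⁸ J.
p = √(2mKE) = √(2 × 1.673 × 10⁻²⁷ × 9.436 × 10⁻¹⁸) = 1.777 × 10⁻²² kg·m/s.
λ = h/p = 6.626 × 10⁻³⁴ / 1.777 × 10⁻²² = 3.73 × 10⁻¹² m = 3730 fm.

λ = 3730 fm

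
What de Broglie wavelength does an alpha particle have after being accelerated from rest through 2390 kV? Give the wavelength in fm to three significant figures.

λ = 6.57 fm

KE = 2eV = 2 × 1.602 × 10⁻¹⁹ × 2.390 × 10⁶ = 7.658 × 10⁻¹³ J.
p = √(2mKE) = √(2 × 6.645 × 10⁻²⁷ × 7.658 × 10⁻¹³) = 1.009 × 10⁻¹⁹ kg·m/s.
λ = h/p = 6.626 × 10⁻³⁴ / 1.009 × 10⁻¹⁹ = 6.57 × 10⁻¹⁵ m = 6.57 fm.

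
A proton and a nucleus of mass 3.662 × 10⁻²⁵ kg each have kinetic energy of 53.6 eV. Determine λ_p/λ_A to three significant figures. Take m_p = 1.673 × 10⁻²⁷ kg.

At fixed KE, p = √(2mKE) so λ = h/p ∝ 1/√m.
λ_p/λ_A = √(m_A/m_p) = √(3.662 × 10⁻²⁵/1.673 × 10⁻²⁷) = √(218.9) = 14.8.

λ_p/λ_A = 14.8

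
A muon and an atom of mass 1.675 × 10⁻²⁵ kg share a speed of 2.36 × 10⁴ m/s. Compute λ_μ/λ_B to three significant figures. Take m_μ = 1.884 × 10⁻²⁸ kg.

At fixed v, p = mv so λ = h/(mv) ∝ 1/m.
λ_μ/λ_B = m_B/m_μ = 1.675 × 10⁻²⁵/1.884 × 10⁻²⁸ = 889.

λ_μ/λ_B = 889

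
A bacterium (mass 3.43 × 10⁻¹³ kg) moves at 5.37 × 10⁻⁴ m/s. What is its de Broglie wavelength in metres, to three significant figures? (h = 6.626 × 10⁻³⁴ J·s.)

λ = 3.60 × 10⁻¹⁸ m

p = mv = 3.43 × 10⁻¹³ × 5.37 × 10⁻⁴ = 1.842 × 10⁻¹⁶ kg·m/s.
λ = h/p = 6.626 × 10⁻³⁴ / 1.842 × 10⁻¹⁶ = 3.60 × 10⁻¹⁸ m.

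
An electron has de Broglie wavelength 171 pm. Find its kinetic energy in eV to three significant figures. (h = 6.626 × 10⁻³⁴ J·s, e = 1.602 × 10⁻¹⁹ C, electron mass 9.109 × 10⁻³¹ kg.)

p = h/λ = 6.626 × 10⁻³⁴ / 1.710 × 10⁻¹⁰ = 3.875 × 10⁻²⁴ kg·m/s.
KE = p²/(2m) = (3.875 × 10⁻²⁴)² / (2 × 9.109 × 10⁻³¹) = 8.242 × 10⁻¹⁸ J = 51.4 eV.

KE = 51.4 eV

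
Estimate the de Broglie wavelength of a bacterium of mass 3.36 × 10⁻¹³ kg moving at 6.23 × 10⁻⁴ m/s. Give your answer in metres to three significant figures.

p = mv = 3.36 × 10⁻¹³ × 6.23 × 10⁻⁴ = 2.093 × 10⁻¹⁶ kg·m/s.
λ = h/p = 6.626 × 10⁻³⁴ / 2.093 × 10⁻¹⁶ = 3.17 × 10⁻¹⁸ m.

λ = 3.17 × 10⁻¹⁸ m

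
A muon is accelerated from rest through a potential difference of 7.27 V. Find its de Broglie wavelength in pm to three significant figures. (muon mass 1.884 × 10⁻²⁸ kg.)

KE = eV = 1.602 × 10⁻¹⁹ × 7.270 = 1.165 × 10⁻¹⁸ J.
p = √(2mKE) = √(2 × 1.884 × 10⁻²⁸ × 1.165 × 10⁻¹⁸) = 2.095 × 10⁻²³ kg·m/s.
λ = h/p = 6.626 × 10⁻³⁴ / 2.095 × 10⁻²³ = 3.16 × 10⁻¹¹ m = 31.6 pm.

λ = 31.6 pm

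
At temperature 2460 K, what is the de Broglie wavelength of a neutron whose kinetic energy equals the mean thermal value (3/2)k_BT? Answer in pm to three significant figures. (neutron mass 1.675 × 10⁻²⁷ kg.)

KE = (3/2)k_BT = 1.5 × 1.381 × 10⁻²³ × 2460 = 5.096 × 10⁻²⁰ J.
p = √(2mKE) = √(2 × 1.675 × 10⁻²⁷ × 5.096 × 10⁻²⁰) = 1.307 × 10⁻²³ kg·m/s.
λ = h/p = 5.07 × 10⁻¹¹ m = 50.7 pm.

λ = 50.7 pm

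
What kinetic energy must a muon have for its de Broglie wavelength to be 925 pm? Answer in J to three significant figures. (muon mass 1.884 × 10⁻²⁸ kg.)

p = h/λ = 6.626 × 10⁻³⁴ / 9.250 × 10⁻¹⁰ = 7.163 × 10⁻²⁵ kg·m/s.
KE = p²/(2m) = (7.163 × 10⁻²⁵)² / (2 × 1.884 × 10⁻²⁸) = 1.362 × 10⁻²¹ J = 1.36 × 10⁻²¹ J.

KE = 1.36 × 10⁻²¹ J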